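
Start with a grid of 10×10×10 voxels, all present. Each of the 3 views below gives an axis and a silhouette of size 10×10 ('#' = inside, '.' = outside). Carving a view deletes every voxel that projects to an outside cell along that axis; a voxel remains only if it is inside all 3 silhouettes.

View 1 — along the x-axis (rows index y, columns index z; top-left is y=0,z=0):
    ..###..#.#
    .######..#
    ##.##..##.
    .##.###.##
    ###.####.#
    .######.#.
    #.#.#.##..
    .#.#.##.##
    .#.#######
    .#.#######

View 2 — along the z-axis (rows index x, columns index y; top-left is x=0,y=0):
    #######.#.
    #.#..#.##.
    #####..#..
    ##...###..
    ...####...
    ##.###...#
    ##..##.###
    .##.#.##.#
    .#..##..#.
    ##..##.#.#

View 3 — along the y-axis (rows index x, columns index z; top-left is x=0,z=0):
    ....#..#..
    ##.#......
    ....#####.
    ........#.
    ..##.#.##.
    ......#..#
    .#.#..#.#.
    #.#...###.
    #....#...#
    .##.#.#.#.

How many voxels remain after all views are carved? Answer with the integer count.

initial block: 10^3 = 1000
  1. axis=0 (YZ plane), |mask|=67  ⇒  voxels=670
  2. axis=2 (XY plane), |mask|=57  ⇒  voxels=383
  3. axis=1 (XZ plane), |mask|=35  ⇒  voxels=136

remaining voxels: 136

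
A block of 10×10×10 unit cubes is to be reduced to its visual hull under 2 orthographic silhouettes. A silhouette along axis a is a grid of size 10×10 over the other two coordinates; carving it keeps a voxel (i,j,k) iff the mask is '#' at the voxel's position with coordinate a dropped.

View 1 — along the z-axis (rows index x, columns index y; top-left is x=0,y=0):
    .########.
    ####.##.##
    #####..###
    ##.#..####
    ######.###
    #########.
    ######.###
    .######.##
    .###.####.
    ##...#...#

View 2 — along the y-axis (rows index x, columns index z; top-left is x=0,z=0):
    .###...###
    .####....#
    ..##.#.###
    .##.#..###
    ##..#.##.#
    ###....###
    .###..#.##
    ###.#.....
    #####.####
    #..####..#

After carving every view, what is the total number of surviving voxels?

voxel count = 459

start: 10×10×10 = 1000 voxels
step 1: project along z, AND mask (77/100) → |grid| = 770
step 2: project along y, AND mask (60/100) → |grid| = 459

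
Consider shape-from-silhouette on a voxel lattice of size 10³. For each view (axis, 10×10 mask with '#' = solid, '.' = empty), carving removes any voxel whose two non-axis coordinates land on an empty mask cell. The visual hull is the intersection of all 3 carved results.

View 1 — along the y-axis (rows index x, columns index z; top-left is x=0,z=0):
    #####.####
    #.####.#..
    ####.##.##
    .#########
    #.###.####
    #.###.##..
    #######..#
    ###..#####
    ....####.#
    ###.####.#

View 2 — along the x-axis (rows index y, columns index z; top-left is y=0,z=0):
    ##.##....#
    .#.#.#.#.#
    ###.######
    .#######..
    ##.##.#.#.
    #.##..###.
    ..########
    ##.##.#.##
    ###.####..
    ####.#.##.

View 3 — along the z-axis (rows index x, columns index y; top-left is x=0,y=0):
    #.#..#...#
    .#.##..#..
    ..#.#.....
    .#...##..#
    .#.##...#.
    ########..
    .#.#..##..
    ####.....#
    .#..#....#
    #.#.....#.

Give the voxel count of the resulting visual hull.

voxel count = 200

start: 10×10×10 = 1000 voxels
[1] y-view keeps 75 columns → grid now 750
[2] x-view keeps 67 columns → grid now 501
[3] z-view keeps 41 columns → grid now 200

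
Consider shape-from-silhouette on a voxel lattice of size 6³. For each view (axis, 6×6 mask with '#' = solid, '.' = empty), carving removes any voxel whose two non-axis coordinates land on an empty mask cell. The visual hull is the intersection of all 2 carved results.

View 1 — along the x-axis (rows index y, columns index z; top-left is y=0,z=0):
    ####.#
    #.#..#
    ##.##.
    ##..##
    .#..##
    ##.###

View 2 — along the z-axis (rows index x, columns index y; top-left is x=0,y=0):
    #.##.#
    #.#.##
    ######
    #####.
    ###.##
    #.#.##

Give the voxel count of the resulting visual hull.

115 voxels

initial block: 6^3 = 216
carve view 1 (along x, YZ-mask fill 24/36): 144 voxels remain
carve view 2 (along z, XY-mask fill 28/36): 115 voxels remain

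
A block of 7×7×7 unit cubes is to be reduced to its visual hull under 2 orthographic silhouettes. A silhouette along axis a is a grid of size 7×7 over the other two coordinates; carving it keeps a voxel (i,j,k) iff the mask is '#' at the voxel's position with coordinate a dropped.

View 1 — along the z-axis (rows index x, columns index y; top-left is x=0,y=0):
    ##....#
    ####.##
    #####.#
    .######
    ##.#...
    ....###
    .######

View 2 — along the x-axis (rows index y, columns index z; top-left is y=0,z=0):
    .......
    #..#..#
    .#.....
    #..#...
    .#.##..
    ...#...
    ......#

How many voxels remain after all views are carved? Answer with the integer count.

before carving: 343 voxels (7×7×7)
[1] z-view keeps 33 columns → grid now 231
[2] x-view keeps 11 columns → grid now 54

voxel count = 54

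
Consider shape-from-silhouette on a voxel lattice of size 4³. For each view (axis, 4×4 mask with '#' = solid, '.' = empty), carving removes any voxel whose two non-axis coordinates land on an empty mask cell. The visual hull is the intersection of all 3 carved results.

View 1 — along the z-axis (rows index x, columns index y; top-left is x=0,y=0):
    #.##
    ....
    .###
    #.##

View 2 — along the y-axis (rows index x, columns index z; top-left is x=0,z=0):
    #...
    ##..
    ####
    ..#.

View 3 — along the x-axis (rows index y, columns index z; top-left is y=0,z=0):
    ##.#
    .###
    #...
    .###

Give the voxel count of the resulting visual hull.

before carving: 64 voxels (4×4×4)
after view 1 [z-axis, 9 of 16 cells solid] → remaining = 36
after view 2 [y-axis, 8 of 16 cells solid] → remaining = 18
after view 3 [x-axis, 10 of 16 cells solid] → remaining = 10

10 voxels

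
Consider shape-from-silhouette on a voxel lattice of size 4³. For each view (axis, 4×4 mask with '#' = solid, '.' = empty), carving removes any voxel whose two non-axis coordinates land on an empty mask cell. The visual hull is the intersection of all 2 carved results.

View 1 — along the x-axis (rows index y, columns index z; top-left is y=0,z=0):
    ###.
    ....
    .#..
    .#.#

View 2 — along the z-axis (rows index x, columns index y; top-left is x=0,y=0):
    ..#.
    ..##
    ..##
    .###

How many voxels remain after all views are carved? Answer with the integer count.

remaining voxels: 10

full grid |V| = 64
V1 x: intersect with YZ mask (6 set) -- 24 left
V2 z: intersect with XY mask (8 set) -- 10 left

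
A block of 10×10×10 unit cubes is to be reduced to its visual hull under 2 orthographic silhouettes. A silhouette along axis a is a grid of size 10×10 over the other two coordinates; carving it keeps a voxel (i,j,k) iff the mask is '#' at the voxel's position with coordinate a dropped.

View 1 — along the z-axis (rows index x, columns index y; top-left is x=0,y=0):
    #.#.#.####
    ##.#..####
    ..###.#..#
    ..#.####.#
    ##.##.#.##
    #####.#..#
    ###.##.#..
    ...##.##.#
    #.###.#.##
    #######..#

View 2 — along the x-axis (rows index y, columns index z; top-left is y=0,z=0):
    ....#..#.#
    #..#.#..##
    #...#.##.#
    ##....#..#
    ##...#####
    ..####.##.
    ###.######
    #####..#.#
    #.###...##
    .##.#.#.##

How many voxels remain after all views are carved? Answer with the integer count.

before carving: 1000 voxels (10×10×10)
  1. axis=2 (XY plane), |mask|=65  ⇒  voxels=650
  2. axis=0 (YZ plane), |mask|=58  ⇒  voxels=384

remaining voxels: 384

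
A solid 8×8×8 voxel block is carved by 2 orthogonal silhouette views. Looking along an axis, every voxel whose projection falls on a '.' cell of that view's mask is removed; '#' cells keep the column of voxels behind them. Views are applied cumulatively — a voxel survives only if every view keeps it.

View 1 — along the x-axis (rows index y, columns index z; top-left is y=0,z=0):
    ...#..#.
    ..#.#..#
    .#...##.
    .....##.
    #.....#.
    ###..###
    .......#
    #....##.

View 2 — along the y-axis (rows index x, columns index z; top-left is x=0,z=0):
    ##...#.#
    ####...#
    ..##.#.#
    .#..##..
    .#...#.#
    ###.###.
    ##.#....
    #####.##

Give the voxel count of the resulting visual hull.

voxel count = 91

full grid |V| = 512
  1. axis=0 (YZ plane), |mask|=22  ⇒  voxels=176
  2. axis=1 (XZ plane), |mask|=35  ⇒  voxels=91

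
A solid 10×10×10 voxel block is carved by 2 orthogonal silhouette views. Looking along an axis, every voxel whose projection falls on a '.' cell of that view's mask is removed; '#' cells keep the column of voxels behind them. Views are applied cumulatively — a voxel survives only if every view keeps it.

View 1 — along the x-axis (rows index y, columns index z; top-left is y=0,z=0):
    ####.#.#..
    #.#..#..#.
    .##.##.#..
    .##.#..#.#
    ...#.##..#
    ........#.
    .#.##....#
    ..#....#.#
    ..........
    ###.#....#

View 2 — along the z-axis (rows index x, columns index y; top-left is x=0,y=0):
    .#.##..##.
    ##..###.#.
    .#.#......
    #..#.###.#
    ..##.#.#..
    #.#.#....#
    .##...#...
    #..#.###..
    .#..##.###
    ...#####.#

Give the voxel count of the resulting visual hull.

|visual hull| = 173

initial block: 10^3 = 1000
step 1: project along x, AND mask (37/100) → |grid| = 370
step 2: project along z, AND mask (47/100) → |grid| = 173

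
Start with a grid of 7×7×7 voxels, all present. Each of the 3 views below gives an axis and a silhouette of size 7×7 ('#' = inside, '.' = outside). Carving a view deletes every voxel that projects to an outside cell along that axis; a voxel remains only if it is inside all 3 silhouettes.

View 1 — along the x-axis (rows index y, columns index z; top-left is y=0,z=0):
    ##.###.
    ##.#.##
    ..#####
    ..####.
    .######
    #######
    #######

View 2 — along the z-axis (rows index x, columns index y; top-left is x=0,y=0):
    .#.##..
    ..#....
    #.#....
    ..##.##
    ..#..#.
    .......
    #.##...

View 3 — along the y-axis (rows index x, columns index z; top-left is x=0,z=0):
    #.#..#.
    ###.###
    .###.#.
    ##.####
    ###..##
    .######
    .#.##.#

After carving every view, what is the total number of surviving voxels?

initial block: 7^3 = 343
V1 x: intersect with YZ mask (39 set) -- 273 left
V2 z: intersect with XY mask (15 set) -- 79 left
V3 y: intersect with XZ mask (34 set) -- 51 left

51 voxels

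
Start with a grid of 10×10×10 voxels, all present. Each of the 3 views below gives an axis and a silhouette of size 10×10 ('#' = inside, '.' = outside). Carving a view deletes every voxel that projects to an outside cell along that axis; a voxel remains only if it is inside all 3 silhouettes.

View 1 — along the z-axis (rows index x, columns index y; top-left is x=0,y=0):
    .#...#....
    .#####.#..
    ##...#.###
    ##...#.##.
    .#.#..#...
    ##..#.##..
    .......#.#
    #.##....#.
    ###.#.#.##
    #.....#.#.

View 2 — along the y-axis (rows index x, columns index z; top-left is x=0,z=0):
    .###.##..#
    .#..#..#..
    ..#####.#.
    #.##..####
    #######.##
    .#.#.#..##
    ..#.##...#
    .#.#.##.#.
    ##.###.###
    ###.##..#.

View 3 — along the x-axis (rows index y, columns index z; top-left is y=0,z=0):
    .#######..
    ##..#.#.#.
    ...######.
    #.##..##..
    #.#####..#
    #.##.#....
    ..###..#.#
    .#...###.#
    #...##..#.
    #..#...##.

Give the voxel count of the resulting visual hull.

127 voxels

start: 10×10×10 = 1000 voxels
[1] z-view keeps 43 columns → grid now 430
[2] y-view keeps 59 columns → grid now 255
[3] x-view keeps 52 columns → grid now 127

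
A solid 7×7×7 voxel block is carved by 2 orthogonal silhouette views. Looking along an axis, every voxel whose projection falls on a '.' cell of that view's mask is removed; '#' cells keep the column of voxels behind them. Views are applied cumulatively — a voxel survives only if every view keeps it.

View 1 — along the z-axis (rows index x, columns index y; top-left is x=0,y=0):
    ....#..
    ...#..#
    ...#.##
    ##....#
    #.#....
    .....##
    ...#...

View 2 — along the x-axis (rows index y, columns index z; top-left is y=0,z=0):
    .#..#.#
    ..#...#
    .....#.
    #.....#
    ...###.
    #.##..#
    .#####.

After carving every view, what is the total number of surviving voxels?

initial block: 7^3 = 343
step 1: project along z, AND mask (14/49) → |grid| = 98
step 2: project along x, AND mask (20/49) → |grid| = 46

46 voxels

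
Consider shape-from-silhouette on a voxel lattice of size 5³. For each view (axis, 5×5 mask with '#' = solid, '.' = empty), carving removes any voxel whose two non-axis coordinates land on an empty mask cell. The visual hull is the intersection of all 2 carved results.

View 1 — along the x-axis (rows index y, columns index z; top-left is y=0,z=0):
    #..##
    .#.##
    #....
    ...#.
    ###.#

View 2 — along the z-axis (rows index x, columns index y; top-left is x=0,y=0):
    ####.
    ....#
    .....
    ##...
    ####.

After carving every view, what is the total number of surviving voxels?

26 voxels

initial block: 5^3 = 125
  1. axis=0 (YZ plane), |mask|=12  ⇒  voxels=60
  2. axis=2 (XY plane), |mask|=11  ⇒  voxels=26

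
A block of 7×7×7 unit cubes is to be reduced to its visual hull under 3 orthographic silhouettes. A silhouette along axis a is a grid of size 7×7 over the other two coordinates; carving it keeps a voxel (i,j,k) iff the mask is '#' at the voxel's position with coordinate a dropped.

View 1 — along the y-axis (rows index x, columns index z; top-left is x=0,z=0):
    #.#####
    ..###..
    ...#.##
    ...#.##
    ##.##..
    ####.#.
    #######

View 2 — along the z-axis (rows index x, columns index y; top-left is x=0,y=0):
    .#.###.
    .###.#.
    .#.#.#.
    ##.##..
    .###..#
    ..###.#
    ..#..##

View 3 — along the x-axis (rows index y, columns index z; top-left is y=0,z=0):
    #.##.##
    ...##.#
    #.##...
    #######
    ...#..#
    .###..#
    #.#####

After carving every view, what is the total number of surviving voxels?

remaining voxels: 77

full grid |V| = 343
  1. axis=1 (XZ plane), |mask|=31  ⇒  voxels=217
  2. axis=2 (XY plane), |mask|=26  ⇒  voxels=114
  3. axis=0 (YZ plane), |mask|=30  ⇒  voxels=77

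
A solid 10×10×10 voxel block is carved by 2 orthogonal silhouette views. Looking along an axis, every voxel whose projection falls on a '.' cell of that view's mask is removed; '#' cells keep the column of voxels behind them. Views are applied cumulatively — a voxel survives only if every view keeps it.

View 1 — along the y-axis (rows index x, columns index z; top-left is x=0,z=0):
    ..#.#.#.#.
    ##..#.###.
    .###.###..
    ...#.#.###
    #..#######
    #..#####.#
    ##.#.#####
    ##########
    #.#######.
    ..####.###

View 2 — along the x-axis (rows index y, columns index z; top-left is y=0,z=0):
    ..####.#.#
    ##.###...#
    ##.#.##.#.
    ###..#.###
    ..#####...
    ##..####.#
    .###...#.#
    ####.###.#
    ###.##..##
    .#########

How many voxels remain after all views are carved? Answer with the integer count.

447 voxels

full grid |V| = 1000
[1] y-view keeps 69 columns → grid now 690
[2] x-view keeps 66 columns → grid now 447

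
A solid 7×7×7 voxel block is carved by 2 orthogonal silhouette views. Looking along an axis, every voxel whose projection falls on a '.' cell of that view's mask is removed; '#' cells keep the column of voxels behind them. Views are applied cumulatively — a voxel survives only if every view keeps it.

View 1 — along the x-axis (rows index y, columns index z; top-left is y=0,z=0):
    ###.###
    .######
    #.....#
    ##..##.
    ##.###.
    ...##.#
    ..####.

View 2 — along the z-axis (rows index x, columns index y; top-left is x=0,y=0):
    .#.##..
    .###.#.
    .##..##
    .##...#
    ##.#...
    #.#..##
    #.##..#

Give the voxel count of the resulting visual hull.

before carving: 343 voxels (7×7×7)
carve view 1 (along x, YZ-mask fill 30/49): 210 voxels remain
carve view 2 (along z, XY-mask fill 25/49): 104 voxels remain

voxel count = 104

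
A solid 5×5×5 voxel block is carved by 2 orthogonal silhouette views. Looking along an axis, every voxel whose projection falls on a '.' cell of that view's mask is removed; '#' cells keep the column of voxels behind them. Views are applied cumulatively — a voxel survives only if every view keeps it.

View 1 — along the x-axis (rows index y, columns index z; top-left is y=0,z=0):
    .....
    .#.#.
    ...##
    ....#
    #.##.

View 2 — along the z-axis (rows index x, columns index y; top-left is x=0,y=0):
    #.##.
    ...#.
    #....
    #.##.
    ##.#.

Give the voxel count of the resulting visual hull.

initial block: 5^3 = 125
carve view 1 (along x, YZ-mask fill 8/25): 40 voxels remain
carve view 2 (along z, XY-mask fill 11/25): 10 voxels remain

|visual hull| = 10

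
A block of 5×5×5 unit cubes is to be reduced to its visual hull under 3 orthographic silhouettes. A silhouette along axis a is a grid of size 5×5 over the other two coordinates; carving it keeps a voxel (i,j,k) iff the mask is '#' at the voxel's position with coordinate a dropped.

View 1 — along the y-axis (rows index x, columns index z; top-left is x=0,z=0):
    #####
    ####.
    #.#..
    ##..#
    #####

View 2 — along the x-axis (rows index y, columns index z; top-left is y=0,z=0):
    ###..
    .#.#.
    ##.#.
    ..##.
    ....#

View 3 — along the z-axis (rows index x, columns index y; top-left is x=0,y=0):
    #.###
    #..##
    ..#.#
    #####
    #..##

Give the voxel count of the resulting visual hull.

remaining voxels: 27

before carving: 125 voxels (5×5×5)
carve view 1 (along y, XZ-mask fill 19/25): 95 voxels remain
carve view 2 (along x, YZ-mask fill 11/25): 42 voxels remain
carve view 3 (along z, XY-mask fill 17/25): 27 voxels remain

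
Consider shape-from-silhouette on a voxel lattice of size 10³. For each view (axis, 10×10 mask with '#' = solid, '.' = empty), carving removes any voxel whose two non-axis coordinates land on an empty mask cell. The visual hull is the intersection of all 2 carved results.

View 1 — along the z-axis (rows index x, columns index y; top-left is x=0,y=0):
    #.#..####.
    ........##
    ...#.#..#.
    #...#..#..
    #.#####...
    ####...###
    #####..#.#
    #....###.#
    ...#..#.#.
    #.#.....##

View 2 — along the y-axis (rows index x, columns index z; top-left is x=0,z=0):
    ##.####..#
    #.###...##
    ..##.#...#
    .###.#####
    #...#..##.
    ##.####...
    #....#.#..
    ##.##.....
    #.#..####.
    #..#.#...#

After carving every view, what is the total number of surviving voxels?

full grid |V| = 1000
  1. axis=2 (XY plane), |mask|=46  ⇒  voxels=460
  2. axis=1 (XZ plane), |mask|=52  ⇒  voxels=231

remaining voxels: 231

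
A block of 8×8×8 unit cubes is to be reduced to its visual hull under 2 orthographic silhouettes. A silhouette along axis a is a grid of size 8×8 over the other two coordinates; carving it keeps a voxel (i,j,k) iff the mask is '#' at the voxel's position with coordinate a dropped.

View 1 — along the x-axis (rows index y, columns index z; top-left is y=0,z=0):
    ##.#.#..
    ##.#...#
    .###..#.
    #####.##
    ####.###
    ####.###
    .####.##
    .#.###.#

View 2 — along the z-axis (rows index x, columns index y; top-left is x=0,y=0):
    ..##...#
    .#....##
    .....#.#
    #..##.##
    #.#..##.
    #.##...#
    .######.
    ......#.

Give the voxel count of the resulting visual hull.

154 voxels

initial block: 8^3 = 512
  1. axis=0 (YZ plane), |mask|=44  ⇒  voxels=352
  2. axis=2 (XY plane), |mask|=28  ⇒  voxels=154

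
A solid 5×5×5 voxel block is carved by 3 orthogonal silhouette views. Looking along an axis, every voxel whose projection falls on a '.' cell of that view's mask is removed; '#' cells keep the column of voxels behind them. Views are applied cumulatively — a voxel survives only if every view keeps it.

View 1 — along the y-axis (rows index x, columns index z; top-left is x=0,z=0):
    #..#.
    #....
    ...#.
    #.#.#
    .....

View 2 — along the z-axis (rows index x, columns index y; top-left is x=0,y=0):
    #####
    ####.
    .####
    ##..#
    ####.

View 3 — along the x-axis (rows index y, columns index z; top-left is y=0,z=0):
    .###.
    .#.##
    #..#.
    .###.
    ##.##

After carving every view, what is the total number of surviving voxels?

16 voxels

initial block: 5^3 = 125
V1 y: intersect with XZ mask (7 set) -- 35 left
V2 z: intersect with XY mask (20 set) -- 27 left
V3 x: intersect with YZ mask (15 set) -- 16 left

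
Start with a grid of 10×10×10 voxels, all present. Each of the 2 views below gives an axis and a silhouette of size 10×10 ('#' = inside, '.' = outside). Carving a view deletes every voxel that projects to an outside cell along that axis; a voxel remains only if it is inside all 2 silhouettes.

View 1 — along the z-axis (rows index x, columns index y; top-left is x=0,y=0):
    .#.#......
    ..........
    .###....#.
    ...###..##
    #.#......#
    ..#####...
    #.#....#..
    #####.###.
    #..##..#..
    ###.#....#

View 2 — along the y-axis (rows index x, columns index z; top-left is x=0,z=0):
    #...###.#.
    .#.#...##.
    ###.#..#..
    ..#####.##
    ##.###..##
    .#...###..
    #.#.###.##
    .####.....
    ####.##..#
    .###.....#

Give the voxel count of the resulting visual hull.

|visual hull| = 207

start: 10×10×10 = 1000 voxels
V1 z: intersect with XY mask (39 set) -- 390 left
V2 y: intersect with XZ mask (54 set) -- 207 left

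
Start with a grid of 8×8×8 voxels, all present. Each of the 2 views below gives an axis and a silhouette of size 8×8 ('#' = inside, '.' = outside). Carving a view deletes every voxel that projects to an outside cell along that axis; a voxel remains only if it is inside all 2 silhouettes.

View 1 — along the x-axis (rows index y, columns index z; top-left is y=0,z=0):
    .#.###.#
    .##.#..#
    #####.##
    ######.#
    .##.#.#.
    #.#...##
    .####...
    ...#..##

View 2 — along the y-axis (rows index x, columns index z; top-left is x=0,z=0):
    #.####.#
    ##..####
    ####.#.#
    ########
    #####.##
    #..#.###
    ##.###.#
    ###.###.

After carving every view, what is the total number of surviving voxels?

before carving: 512 voxels (8×8×8)
step 1: project along x, AND mask (38/64) → |grid| = 304
step 2: project along y, AND mask (50/64) → |grid| = 232

voxel count = 232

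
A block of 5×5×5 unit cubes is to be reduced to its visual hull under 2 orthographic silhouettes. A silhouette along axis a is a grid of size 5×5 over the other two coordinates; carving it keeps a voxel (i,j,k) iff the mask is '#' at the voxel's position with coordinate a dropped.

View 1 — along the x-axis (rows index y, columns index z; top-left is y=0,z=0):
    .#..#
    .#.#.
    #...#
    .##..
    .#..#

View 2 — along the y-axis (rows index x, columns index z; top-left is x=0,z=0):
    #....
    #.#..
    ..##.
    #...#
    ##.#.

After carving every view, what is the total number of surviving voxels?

start: 5×5×5 = 125 voxels
  1. axis=0 (YZ plane), |mask|=10  ⇒  voxels=50
  2. axis=1 (XZ plane), |mask|=10  ⇒  voxels=15

voxel count = 15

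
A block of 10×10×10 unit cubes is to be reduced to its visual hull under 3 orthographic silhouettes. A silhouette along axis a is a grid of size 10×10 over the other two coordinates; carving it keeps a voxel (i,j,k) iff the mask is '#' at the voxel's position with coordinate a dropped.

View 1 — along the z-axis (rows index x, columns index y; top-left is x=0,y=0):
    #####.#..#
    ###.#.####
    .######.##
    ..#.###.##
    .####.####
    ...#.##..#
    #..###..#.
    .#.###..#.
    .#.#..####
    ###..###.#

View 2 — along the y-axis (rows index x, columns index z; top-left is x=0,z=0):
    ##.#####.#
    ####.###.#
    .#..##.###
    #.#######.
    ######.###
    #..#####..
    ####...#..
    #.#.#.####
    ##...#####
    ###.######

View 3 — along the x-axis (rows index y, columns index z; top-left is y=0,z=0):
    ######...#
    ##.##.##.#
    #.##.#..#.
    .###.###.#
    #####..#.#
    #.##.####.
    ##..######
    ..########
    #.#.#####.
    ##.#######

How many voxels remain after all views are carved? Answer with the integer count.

|visual hull| = 355

initial block: 10^3 = 1000
carve view 1 (along z, XY-mask fill 64/100): 640 voxels remain
carve view 2 (along y, XZ-mask fill 73/100): 477 voxels remain
carve view 3 (along x, YZ-mask fill 72/100): 355 voxels remain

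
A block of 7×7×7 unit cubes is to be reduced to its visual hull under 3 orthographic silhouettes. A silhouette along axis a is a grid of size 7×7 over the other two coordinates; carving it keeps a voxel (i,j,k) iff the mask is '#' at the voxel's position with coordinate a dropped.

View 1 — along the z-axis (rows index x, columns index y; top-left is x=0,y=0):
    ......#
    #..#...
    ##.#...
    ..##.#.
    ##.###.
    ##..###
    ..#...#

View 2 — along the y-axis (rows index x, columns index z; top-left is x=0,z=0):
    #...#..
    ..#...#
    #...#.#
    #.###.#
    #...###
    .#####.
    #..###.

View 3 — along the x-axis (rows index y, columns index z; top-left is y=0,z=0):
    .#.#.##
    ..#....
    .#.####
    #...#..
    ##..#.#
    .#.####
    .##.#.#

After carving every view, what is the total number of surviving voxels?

|visual hull| = 40

full grid |V| = 343
V1 z: intersect with XY mask (21 set) -- 147 left
V2 y: intersect with XZ mask (25 set) -- 83 left
V3 x: intersect with YZ mask (25 set) -- 40 left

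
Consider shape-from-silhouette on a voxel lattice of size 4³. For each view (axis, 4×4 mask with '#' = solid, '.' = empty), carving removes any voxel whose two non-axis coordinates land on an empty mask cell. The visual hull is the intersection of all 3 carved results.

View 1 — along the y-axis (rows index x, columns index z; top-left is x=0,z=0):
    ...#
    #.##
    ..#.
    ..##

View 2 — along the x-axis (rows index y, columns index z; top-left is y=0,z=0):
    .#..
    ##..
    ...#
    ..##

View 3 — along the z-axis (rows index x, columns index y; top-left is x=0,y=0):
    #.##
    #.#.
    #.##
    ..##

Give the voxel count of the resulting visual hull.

before carving: 64 voxels (4×4×4)
[1] y-view keeps 7 columns → grid now 28
[2] x-view keeps 6 columns → grid now 10
[3] z-view keeps 10 columns → grid now 7

remaining voxels: 7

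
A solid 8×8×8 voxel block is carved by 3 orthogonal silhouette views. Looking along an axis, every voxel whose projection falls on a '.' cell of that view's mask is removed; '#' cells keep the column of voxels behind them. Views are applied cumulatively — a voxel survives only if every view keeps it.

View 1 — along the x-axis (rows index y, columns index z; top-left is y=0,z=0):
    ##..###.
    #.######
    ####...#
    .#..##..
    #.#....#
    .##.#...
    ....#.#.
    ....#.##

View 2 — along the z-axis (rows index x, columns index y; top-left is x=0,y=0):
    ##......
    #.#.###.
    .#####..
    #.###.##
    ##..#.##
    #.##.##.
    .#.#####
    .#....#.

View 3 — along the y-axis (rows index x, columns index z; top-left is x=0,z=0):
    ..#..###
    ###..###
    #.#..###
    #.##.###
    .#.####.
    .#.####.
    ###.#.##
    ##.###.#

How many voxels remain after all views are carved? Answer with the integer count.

full grid |V| = 512
step 1: project along x, AND mask (31/64) → |grid| = 248
step 2: project along z, AND mask (36/64) → |grid| = 140
step 3: project along y, AND mask (43/64) → |grid| = 96

96 voxels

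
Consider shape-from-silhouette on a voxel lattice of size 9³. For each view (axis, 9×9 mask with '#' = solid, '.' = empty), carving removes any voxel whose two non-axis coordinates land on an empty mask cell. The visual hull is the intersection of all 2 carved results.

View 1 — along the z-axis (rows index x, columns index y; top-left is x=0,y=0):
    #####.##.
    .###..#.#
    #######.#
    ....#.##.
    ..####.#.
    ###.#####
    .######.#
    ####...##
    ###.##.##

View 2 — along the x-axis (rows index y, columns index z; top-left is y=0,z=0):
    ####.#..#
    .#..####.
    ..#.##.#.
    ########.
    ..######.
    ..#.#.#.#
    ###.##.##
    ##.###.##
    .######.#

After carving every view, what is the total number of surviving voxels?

remaining voxels: 333

initial block: 9^3 = 729
carve view 1 (along z, XY-mask fill 56/81): 504 voxels remain
carve view 2 (along x, YZ-mask fill 54/81): 333 voxels remain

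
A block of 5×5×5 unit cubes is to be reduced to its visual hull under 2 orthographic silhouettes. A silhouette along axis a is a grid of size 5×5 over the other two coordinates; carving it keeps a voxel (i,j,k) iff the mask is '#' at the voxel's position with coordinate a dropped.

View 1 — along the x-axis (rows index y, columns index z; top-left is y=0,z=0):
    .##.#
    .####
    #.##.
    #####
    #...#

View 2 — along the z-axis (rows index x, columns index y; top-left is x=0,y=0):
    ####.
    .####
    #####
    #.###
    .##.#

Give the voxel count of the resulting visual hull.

initial block: 5^3 = 125
carve view 1 (along x, YZ-mask fill 17/25): 85 voxels remain
carve view 2 (along z, XY-mask fill 20/25): 68 voxels remain

|visual hull| = 68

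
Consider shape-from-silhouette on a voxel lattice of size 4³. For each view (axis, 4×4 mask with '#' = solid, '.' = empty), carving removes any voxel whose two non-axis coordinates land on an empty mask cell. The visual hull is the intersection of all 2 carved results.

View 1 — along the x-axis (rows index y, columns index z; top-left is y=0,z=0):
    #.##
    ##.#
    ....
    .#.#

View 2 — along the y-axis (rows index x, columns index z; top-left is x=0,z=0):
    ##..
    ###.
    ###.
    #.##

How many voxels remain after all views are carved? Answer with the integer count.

|visual hull| = 20

initial block: 4^3 = 64
after view 1 [x-axis, 8 of 16 cells solid] → remaining = 32
after view 2 [y-axis, 11 of 16 cells solid] → remaining = 20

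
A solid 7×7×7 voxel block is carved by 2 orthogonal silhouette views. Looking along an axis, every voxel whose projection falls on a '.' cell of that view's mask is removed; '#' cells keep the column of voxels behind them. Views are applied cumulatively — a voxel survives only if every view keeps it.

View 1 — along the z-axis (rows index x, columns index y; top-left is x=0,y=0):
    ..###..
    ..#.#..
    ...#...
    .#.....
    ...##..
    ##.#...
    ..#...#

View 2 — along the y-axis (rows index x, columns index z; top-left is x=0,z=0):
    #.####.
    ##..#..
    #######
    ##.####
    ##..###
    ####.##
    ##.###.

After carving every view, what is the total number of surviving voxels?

|visual hull| = 72

full grid |V| = 343
step 1: project along z, AND mask (14/49) → |grid| = 98
step 2: project along y, AND mask (37/49) → |grid| = 72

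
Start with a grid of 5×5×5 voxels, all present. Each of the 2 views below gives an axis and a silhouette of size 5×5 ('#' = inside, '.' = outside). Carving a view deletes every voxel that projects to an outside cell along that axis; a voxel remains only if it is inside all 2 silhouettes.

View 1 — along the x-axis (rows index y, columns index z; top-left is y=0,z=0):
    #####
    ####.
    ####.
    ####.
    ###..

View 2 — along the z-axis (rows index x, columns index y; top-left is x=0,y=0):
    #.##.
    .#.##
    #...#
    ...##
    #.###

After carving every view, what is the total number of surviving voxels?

remaining voxels: 55

full grid |V| = 125
step 1: project along x, AND mask (20/25) → |grid| = 100
step 2: project along z, AND mask (14/25) → |grid| = 55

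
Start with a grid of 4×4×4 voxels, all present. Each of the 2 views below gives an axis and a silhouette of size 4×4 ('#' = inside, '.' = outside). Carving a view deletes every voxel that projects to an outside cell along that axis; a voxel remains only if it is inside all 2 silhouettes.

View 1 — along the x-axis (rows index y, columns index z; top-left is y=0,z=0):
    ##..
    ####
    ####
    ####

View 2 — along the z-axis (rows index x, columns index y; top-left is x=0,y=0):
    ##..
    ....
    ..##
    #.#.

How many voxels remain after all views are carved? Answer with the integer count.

initial block: 4^3 = 64
after view 1 [x-axis, 14 of 16 cells solid] → remaining = 56
after view 2 [z-axis, 6 of 16 cells solid] → remaining = 20

20 voxels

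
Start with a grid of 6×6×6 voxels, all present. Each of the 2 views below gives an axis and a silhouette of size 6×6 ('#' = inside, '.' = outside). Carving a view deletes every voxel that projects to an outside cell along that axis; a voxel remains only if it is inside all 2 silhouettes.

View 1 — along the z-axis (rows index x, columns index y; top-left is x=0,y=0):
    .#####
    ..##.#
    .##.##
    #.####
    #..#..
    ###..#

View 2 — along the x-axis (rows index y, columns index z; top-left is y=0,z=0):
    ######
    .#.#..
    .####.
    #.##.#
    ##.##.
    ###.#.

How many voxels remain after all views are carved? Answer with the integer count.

full grid |V| = 216
  1. axis=2 (XY plane), |mask|=23  ⇒  voxels=138
  2. axis=0 (YZ plane), |mask|=24  ⇒  voxels=92

92 voxels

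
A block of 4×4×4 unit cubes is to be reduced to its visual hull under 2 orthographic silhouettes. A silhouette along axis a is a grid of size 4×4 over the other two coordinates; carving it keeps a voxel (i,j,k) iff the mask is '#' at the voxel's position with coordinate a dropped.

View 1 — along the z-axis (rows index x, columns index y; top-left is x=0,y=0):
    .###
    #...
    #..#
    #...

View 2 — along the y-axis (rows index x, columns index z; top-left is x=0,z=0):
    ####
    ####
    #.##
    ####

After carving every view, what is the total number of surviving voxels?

|visual hull| = 26

initial block: 4^3 = 64
V1 z: intersect with XY mask (7 set) -- 28 left
V2 y: intersect with XZ mask (15 set) -- 26 left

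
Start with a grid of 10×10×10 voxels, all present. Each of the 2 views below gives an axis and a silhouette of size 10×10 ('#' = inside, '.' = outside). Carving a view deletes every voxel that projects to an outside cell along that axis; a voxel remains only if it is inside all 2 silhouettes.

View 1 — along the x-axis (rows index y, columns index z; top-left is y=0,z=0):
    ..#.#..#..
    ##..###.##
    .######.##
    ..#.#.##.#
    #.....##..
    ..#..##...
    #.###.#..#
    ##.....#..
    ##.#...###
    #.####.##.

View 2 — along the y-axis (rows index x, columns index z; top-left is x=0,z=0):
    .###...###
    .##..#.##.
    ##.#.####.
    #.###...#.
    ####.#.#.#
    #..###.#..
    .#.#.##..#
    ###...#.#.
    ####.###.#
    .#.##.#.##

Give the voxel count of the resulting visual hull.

start: 10×10×10 = 1000 voxels
[1] x-view keeps 51 columns → grid now 510
[2] y-view keeps 59 columns → grid now 293

293 voxels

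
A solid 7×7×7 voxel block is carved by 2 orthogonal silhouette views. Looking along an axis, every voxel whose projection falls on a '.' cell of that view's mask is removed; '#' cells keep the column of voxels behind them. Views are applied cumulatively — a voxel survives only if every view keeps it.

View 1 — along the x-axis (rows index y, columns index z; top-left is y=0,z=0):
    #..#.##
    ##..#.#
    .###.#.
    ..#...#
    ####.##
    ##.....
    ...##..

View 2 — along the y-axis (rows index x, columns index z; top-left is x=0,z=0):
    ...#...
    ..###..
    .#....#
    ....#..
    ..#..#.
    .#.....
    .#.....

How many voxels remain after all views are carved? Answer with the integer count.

37 voxels

initial block: 7^3 = 343
step 1: project along x, AND mask (24/49) → |grid| = 168
step 2: project along y, AND mask (11/49) → |grid| = 37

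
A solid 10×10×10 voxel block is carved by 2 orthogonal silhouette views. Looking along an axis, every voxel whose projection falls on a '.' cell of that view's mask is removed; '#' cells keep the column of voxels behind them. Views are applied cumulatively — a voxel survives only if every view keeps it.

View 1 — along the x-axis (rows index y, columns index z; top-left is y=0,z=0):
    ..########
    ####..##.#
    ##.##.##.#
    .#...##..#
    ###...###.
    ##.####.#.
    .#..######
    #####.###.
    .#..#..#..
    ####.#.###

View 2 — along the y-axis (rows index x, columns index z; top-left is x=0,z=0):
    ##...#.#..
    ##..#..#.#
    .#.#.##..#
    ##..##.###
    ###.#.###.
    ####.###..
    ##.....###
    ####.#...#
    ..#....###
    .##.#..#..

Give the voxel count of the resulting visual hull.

full grid |V| = 1000
[1] x-view keeps 65 columns → grid now 650
[2] y-view keeps 54 columns → grid now 363

|visual hull| = 363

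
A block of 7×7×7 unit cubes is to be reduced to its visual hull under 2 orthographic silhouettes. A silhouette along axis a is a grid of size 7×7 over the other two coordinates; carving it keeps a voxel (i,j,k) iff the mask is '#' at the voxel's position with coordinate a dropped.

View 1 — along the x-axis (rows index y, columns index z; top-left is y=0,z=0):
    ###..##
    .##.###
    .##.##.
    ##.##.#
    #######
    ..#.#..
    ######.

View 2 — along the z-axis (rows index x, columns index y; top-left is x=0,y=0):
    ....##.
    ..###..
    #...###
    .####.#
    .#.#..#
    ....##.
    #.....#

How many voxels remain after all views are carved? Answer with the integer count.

108 voxels

before carving: 343 voxels (7×7×7)
[1] x-view keeps 34 columns → grid now 238
[2] z-view keeps 21 columns → grid now 108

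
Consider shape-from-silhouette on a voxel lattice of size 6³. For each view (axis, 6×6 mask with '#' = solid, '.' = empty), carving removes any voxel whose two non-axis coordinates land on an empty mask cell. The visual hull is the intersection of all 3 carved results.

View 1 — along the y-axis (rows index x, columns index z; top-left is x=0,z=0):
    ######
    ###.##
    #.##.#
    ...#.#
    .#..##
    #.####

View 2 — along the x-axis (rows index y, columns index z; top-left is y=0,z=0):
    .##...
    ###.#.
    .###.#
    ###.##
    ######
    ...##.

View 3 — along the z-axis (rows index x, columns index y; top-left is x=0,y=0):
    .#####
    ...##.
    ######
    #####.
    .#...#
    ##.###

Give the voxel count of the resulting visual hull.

remaining voxels: 68

start: 6×6×6 = 216 voxels
  1. axis=1 (XZ plane), |mask|=25  ⇒  voxels=150
  2. axis=0 (YZ plane), |mask|=23  ⇒  voxels=93
  3. axis=2 (XY plane), |mask|=25  ⇒  voxels=68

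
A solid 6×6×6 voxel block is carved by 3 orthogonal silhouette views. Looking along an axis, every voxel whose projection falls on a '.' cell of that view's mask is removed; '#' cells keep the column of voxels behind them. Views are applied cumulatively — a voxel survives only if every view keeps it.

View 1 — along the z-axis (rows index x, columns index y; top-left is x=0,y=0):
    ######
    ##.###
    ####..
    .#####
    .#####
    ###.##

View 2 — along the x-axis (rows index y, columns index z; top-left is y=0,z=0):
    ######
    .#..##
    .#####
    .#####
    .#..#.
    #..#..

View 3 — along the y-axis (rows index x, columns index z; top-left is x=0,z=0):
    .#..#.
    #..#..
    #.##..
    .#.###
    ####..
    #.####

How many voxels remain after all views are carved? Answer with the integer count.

full grid |V| = 216
after view 1 [z-axis, 30 of 36 cells solid] → remaining = 180
after view 2 [x-axis, 23 of 36 cells solid] → remaining = 112
after view 3 [y-axis, 20 of 36 cells solid] → remaining = 60

|visual hull| = 60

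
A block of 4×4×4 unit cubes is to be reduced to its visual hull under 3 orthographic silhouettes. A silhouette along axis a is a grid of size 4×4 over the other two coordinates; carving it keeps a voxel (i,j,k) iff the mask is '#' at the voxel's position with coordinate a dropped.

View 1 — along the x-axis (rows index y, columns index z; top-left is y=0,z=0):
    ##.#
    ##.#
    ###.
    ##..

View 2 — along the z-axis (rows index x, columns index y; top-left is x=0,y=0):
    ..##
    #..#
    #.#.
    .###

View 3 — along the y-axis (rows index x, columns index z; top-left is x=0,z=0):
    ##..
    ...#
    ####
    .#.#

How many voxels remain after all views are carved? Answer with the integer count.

start: 4×4×4 = 64 voxels
carve view 1 (along x, YZ-mask fill 11/16): 44 voxels remain
carve view 2 (along z, XY-mask fill 9/16): 24 voxels remain
carve view 3 (along y, XZ-mask fill 9/16): 15 voxels remain

voxel count = 15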